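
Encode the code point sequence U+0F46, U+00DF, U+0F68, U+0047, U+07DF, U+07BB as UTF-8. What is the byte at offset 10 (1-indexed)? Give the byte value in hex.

1-indexed offset 10 is 0-indexed offset 9.
U+0F46 → 3-byte form E0 BD 86 at offsets 0–2.
U+00DF → 2-byte form C3 9F at offsets 3–4.
U+0F68 → 3-byte form E0 BD A8 at offsets 5–7.
U+0047 → 1-byte form 47 at offsets 8–8.
U+07DF → 2-byte form DF 9F at offsets 9–10.
Offset 9 falls in char 5's range; it's byte 1 of DF 9F = 0xDF.

0xDF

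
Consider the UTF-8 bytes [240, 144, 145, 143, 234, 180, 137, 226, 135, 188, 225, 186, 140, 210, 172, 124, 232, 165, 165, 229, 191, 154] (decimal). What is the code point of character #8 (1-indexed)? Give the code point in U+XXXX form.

U+5FDA

Offset 0: leading byte 0xF0 = 11110000 → 4-byte char #1 = F0 90 91 8F.
Offset 4: leading byte 0xEA = 11101010 → 3-byte char #2 = EA B4 89.
Offset 7: leading byte 0xE2 = 11100010 → 3-byte char #3 = E2 87 BC.
Offset 10: leading byte 0xE1 = 11100001 → 3-byte char #4 = E1 BA 8C.
Offset 13: leading byte 0xD2 = 11010010 → 2-byte char #5 = D2 AC.
Offset 15: leading byte 0x7C = 01111100 → 1-byte char #6 = 7C.
Offset 16: leading byte 0xE8 = 11101000 → 3-byte char #7 = E8 A5 A5.
Offset 19: leading byte 0xE5 = 11100101 → 3-byte char #8 = E5 BF 9A.
Leading byte 0xE5 = 11100101 matches 1110xxxx → 3-byte sequence.
Byte 1: 0xE5 = 11100101, payload 0101 (4 bits).
Byte 2: 0xBF = 10111111 (10xxxxxx ✓), payload 111111.
Byte 3: 0x9A = 10011010 (10xxxxxx ✓), payload 011010.
Concatenate: 0101111111011010 = 0x5FDA (16 bits → U+5FDA).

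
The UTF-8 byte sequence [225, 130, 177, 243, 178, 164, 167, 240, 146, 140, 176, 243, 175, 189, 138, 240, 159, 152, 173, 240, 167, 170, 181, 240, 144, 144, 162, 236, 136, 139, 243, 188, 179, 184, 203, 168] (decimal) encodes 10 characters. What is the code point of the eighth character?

U+C20B

Offset 0: leading byte 0xE1 = 11100001 → 3-byte char #1 = E1 82 B1.
Offset 3: leading byte 0xF3 = 11110011 → 4-byte char #2 = F3 B2 A4 A7.
Offset 7: leading byte 0xF0 = 11110000 → 4-byte char #3 = F0 92 8C B0.
Offset 11: leading byte 0xF3 = 11110011 → 4-byte char #4 = F3 AF BD 8A.
Offset 15: leading byte 0xF0 = 11110000 → 4-byte char #5 = F0 9F 98 AD.
Offset 19: leading byte 0xF0 = 11110000 → 4-byte char #6 = F0 A7 AA B5.
Offset 23: leading byte 0xF0 = 11110000 → 4-byte char #7 = F0 90 90 A2.
Offset 27: leading byte 0xEC = 11101100 → 3-byte char #8 = EC 88 8B.
Leading byte 0xEC = 11101100 matches 1110xxxx → 3-byte sequence.
Byte 1: 0xEC = 11101100, payload 1100 (4 bits).
Byte 2: 0x88 = 10001000 (10xxxxxx ✓), payload 001000.
Byte 3: 0x8B = 10001011 (10xxxxxx ✓), payload 001011.
Concatenate: 1100001000001011 = 0xC20B (16 bits → U+C20B).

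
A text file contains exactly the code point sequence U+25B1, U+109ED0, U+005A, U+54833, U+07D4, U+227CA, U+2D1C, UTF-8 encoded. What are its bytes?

U+25B1: 3-byte form → E2 96 B1.
U+109ED0: 4-byte form → F4 89 BB 90.
U+005A: 1-byte form → 5A.
U+54833: 4-byte form → F1 94 A0 B3.
U+07D4: 2-byte form → DF 94.
U+227CA: 4-byte form → F0 A2 9F 8A.
U+2D1C: 3-byte form → E2 B4 9C.
Concatenated (21 bytes): E2 96 B1 F4 89 BB 90 5A F1 94 A0 B3 DF 94 F0 A2 9F 8A E2 B4 9C.

E2 96 B1 F4 89 BB 90 5A F1 94 A0 B3 DF 94 F0 A2 9F 8A E2 B4 9C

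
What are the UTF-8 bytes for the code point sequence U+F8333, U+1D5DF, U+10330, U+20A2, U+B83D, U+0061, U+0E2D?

F3 B8 8C B3 F0 9D 97 9F F0 90 8C B0 E2 82 A2 EB A0 BD 61 E0 B8 AD

U+F8333: 4-byte form → F3 B8 8C B3.
U+1D5DF: 4-byte form → F0 9D 97 9F.
U+10330: 4-byte form → F0 90 8C B0.
U+20A2: 3-byte form → E2 82 A2.
U+B83D: 3-byte form → EB A0 BD.
U+0061: 1-byte form → 61.
U+0E2D: 3-byte form → E0 B8 AD.
Concatenated (22 bytes): F3 B8 8C B3 F0 9D 97 9F F0 90 8C B0 E2 82 A2 EB A0 BD 61 E0 B8 AD.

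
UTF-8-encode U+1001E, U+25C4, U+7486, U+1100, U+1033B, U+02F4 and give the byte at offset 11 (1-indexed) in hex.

1-indexed offset 11 is 0-indexed offset 10.
U+1001E → 4-byte form F0 90 80 9E at offsets 0–3.
U+25C4 → 3-byte form E2 97 84 at offsets 4–6.
U+7486 → 3-byte form E7 92 86 at offsets 7–9.
U+1100 → 3-byte form E1 84 80 at offsets 10–12.
Offset 10 falls in char 4's range; it's byte 1 of E1 84 80 = 0xE1.

0xE1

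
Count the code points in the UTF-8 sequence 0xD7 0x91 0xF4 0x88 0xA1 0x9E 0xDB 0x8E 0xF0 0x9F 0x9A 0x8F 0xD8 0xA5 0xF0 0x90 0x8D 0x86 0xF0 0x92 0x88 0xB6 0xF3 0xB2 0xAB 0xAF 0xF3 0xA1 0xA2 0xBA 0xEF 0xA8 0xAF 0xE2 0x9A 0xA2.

Byte at offset 0: 0xD7 = 11010111 → 2-byte char (#1). Advance 2.
Byte at offset 2: 0xF4 = 11110100 → 4-byte char (#2). Advance 4.
Byte at offset 6: 0xDB = 11011011 → 2-byte char (#3). Advance 2.
Byte at offset 8: 0xF0 = 11110000 → 4-byte char (#4). Advance 4.
Byte at offset 12: 0xD8 = 11011000 → 2-byte char (#5). Advance 2.
Byte at offset 14: 0xF0 = 11110000 → 4-byte char (#6). Advance 4.
Byte at offset 18: 0xF0 = 11110000 → 4-byte char (#7). Advance 4.
Byte at offset 22: 0xF3 = 11110011 → 4-byte char (#8). Advance 4.
Byte at offset 26: 0xF3 = 11110011 → 4-byte char (#9). Advance 4.
Byte at offset 30: 0xEF = 11101111 → 3-byte char (#10). Advance 3.
Byte at offset 33: 0xE2 = 11100010 → 3-byte char (#11). Advance 3.
Reached end at offset 36 after 11 code points.

11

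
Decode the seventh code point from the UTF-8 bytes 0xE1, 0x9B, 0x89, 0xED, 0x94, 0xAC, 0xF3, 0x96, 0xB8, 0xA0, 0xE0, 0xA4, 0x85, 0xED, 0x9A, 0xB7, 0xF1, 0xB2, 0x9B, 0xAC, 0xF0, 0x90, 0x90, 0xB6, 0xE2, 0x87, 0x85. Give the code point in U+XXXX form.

Offset 0: leading byte 0xE1 = 11100001 → 3-byte char #1 = E1 9B 89.
Offset 3: leading byte 0xED = 11101101 → 3-byte char #2 = ED 94 AC.
Offset 6: leading byte 0xF3 = 11110011 → 4-byte char #3 = F3 96 B8 A0.
Offset 10: leading byte 0xE0 = 11100000 → 3-byte char #4 = E0 A4 85.
Offset 13: leading byte 0xED = 11101101 → 3-byte char #5 = ED 9A B7.
Offset 16: leading byte 0xF1 = 11110001 → 4-byte char #6 = F1 B2 9B AC.
Offset 20: leading byte 0xF0 = 11110000 → 4-byte char #7 = F0 90 90 B6.
Leading byte 0xF0 = 11110000 matches 11110xxx → 4-byte sequence.
Byte 1: 0xF0 = 11110000, payload 000 (3 bits).
Byte 2: 0x90 = 10010000 (10xxxxxx ✓), payload 010000.
Byte 3: 0x90 = 10010000 (10xxxxxx ✓), payload 010000.
Byte 4: 0xB6 = 10110110 (10xxxxxx ✓), payload 110110.
Concatenate: 000010000010000110110 = 0x10436 (21 bits → U+10436).

U+10436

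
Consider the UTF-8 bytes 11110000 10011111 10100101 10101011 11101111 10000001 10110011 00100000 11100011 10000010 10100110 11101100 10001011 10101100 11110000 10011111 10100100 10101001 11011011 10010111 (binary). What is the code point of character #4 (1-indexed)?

Offset 0: leading byte 0xF0 = 11110000 → 4-byte char #1 = F0 9F A5 AB.
Offset 4: leading byte 0xEF = 11101111 → 3-byte char #2 = EF 81 B3.
Offset 7: leading byte 0x20 = 00100000 → 1-byte char #3 = 20.
Offset 8: leading byte 0xE3 = 11100011 → 3-byte char #4 = E3 82 A6.
Leading byte 0xE3 = 11100011 matches 1110xxxx → 3-byte sequence.
Byte 1: 0xE3 = 11100011, payload 0011 (4 bits).
Byte 2: 0x82 = 10000010 (10xxxxxx ✓), payload 000010.
Byte 3: 0xA6 = 10100110 (10xxxxxx ✓), payload 100110.
Concatenate: 0011000010100110 = 0x30A6 (16 bits → U+30A6).

U+30A6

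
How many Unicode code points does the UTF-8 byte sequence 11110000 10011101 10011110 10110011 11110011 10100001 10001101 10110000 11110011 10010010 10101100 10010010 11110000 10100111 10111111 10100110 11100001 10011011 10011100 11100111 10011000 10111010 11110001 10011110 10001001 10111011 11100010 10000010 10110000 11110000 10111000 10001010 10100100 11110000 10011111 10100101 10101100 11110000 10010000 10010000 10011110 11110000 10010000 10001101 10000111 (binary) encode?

12

Byte at offset 0: 0xF0 = 11110000 → 4-byte char (#1). Advance 4.
Byte at offset 4: 0xF3 = 11110011 → 4-byte char (#2). Advance 4.
Byte at offset 8: 0xF3 = 11110011 → 4-byte char (#3). Advance 4.
Byte at offset 12: 0xF0 = 11110000 → 4-byte char (#4). Advance 4.
Byte at offset 16: 0xE1 = 11100001 → 3-byte char (#5). Advance 3.
Byte at offset 19: 0xE7 = 11100111 → 3-byte char (#6). Advance 3.
Byte at offset 22: 0xF1 = 11110001 → 4-byte char (#7). Advance 4.
Byte at offset 26: 0xE2 = 11100010 → 3-byte char (#8). Advance 3.
Byte at offset 29: 0xF0 = 11110000 → 4-byte char (#9). Advance 4.
Byte at offset 33: 0xF0 = 11110000 → 4-byte char (#10). Advance 4.
Byte at offset 37: 0xF0 = 11110000 → 4-byte char (#11). Advance 4.
Byte at offset 41: 0xF0 = 11110000 → 4-byte char (#12). Advance 4.
Reached end at offset 45 after 12 code points.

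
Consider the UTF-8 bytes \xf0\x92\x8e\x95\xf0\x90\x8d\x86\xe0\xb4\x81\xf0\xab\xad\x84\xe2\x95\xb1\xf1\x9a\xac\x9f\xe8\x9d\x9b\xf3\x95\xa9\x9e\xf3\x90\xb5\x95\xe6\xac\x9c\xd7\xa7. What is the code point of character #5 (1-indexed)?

Offset 0: leading byte 0xF0 = 11110000 → 4-byte char #1 = F0 92 8E 95.
Offset 4: leading byte 0xF0 = 11110000 → 4-byte char #2 = F0 90 8D 86.
Offset 8: leading byte 0xE0 = 11100000 → 3-byte char #3 = E0 B4 81.
Offset 11: leading byte 0xF0 = 11110000 → 4-byte char #4 = F0 AB AD 84.
Offset 15: leading byte 0xE2 = 11100010 → 3-byte char #5 = E2 95 B1.
Leading byte 0xE2 = 11100010 matches 1110xxxx → 3-byte sequence.
Byte 1: 0xE2 = 11100010, payload 0010 (4 bits).
Byte 2: 0x95 = 10010101 (10xxxxxx ✓), payload 010101.
Byte 3: 0xB1 = 10110001 (10xxxxxx ✓), payload 110001.
Concatenate: 0010010101110001 = 0x2571 (16 bits → U+2571).

U+2571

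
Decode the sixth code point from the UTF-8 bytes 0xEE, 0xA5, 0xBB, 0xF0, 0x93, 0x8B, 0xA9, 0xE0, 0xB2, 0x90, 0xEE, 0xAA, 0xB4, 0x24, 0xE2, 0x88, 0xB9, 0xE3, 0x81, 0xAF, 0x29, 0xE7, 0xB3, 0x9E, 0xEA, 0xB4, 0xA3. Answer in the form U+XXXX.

U+2239

Offset 0: leading byte 0xEE = 11101110 → 3-byte char #1 = EE A5 BB.
Offset 3: leading byte 0xF0 = 11110000 → 4-byte char #2 = F0 93 8B A9.
Offset 7: leading byte 0xE0 = 11100000 → 3-byte char #3 = E0 B2 90.
Offset 10: leading byte 0xEE = 11101110 → 3-byte char #4 = EE AA B4.
Offset 13: leading byte 0x24 = 00100100 → 1-byte char #5 = 24.
Offset 14: leading byte 0xE2 = 11100010 → 3-byte char #6 = E2 88 B9.
Leading byte 0xE2 = 11100010 matches 1110xxxx → 3-byte sequence.
Byte 1: 0xE2 = 11100010, payload 0010 (4 bits).
Byte 2: 0x88 = 10001000 (10xxxxxx ✓), payload 001000.
Byte 3: 0xB9 = 10111001 (10xxxxxx ✓), payload 111001.
Concatenate: 0010001000111001 = 0x2239 (16 bits → U+2239).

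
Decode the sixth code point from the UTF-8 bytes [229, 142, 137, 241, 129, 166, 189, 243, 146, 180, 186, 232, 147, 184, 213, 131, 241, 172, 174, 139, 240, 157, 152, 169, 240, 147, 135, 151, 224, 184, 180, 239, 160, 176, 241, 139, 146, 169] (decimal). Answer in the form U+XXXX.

U+6CB8B

Offset 0: leading byte 0xE5 = 11100101 → 3-byte char #1 = E5 8E 89.
Offset 3: leading byte 0xF1 = 11110001 → 4-byte char #2 = F1 81 A6 BD.
Offset 7: leading byte 0xF3 = 11110011 → 4-byte char #3 = F3 92 B4 BA.
Offset 11: leading byte 0xE8 = 11101000 → 3-byte char #4 = E8 93 B8.
Offset 14: leading byte 0xD5 = 11010101 → 2-byte char #5 = D5 83.
Offset 16: leading byte 0xF1 = 11110001 → 4-byte char #6 = F1 AC AE 8B.
Leading byte 0xF1 = 11110001 matches 11110xxx → 4-byte sequence.
Byte 1: 0xF1 = 11110001, payload 001 (3 bits).
Byte 2: 0xAC = 10101100 (10xxxxxx ✓), payload 101100.
Byte 3: 0xAE = 10101110 (10xxxxxx ✓), payload 101110.
Byte 4: 0x8B = 10001011 (10xxxxxx ✓), payload 001011.
Concatenate: 001101100101110001011 = 0x6CB8B (21 bits → U+6CB8B).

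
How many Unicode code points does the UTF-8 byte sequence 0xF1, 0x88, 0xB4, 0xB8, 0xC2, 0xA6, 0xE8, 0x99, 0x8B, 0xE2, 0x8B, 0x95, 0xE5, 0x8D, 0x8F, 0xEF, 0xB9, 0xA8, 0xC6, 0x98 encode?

Byte at offset 0: 0xF1 = 11110001 → 4-byte char (#1). Advance 4.
Byte at offset 4: 0xC2 = 11000010 → 2-byte char (#2). Advance 2.
Byte at offset 6: 0xE8 = 11101000 → 3-byte char (#3). Advance 3.
Byte at offset 9: 0xE2 = 11100010 → 3-byte char (#4). Advance 3.
Byte at offset 12: 0xE5 = 11100101 → 3-byte char (#5). Advance 3.
Byte at offset 15: 0xEF = 11101111 → 3-byte char (#6). Advance 3.
Byte at offset 18: 0xC6 = 11000110 → 2-byte char (#7). Advance 2.
Reached end at offset 20 after 7 code points.

7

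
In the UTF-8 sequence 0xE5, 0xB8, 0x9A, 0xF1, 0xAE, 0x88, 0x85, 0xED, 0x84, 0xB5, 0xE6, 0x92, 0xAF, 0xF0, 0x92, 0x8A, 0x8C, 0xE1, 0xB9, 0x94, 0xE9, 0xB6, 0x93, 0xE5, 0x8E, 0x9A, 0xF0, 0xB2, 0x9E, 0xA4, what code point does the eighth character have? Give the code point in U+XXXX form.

U+539A

Offset 0: leading byte 0xE5 = 11100101 → 3-byte char #1 = E5 B8 9A.
Offset 3: leading byte 0xF1 = 11110001 → 4-byte char #2 = F1 AE 88 85.
Offset 7: leading byte 0xED = 11101101 → 3-byte char #3 = ED 84 B5.
Offset 10: leading byte 0xE6 = 11100110 → 3-byte char #4 = E6 92 AF.
Offset 13: leading byte 0xF0 = 11110000 → 4-byte char #5 = F0 92 8A 8C.
Offset 17: leading byte 0xE1 = 11100001 → 3-byte char #6 = E1 B9 94.
Offset 20: leading byte 0xE9 = 11101001 → 3-byte char #7 = E9 B6 93.
Offset 23: leading byte 0xE5 = 11100101 → 3-byte char #8 = E5 8E 9A.
Leading byte 0xE5 = 11100101 matches 1110xxxx → 3-byte sequence.
Byte 1: 0xE5 = 11100101, payload 0101 (4 bits).
Byte 2: 0x8E = 10001110 (10xxxxxx ✓), payload 001110.
Byte 3: 0x9A = 10011010 (10xxxxxx ✓), payload 011010.
Concatenate: 0101001110011010 = 0x539A (16 bits → U+539A).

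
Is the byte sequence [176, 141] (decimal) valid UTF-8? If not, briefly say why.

invalid (continuation byte with no leading byte)

Byte 0xB0 = 10110000 has the form 10xxxxxx — a continuation byte — but there is no preceding leading byte.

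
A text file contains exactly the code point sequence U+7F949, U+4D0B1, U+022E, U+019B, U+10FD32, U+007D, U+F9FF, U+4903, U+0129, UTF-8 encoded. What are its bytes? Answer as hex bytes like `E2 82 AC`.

U+7F949: 4-byte form → F1 BF A5 89.
U+4D0B1: 4-byte form → F1 8D 82 B1.
U+022E: 2-byte form → C8 AE.
U+019B: 2-byte form → C6 9B.
U+10FD32: 4-byte form → F4 8F B4 B2.
U+007D: 1-byte form → 7D.
U+F9FF: 3-byte form → EF A7 BF.
U+4903: 3-byte form → E4 A4 83.
U+0129: 2-byte form → C4 A9.
Concatenated (25 bytes): F1 BF A5 89 F1 8D 82 B1 C8 AE C6 9B F4 8F B4 B2 7D EF A7 BF E4 A4 83 C4 A9.

F1 BF A5 89 F1 8D 82 B1 C8 AE C6 9B F4 8F B4 B2 7D EF A7 BF E4 A4 83 C4 A9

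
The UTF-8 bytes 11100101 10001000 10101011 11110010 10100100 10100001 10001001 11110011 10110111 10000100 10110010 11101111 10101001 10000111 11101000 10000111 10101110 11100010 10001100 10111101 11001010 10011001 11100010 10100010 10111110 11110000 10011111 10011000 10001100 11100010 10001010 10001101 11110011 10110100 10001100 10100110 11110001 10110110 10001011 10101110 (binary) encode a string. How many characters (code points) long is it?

12

Byte at offset 0: 0xE5 = 11100101 → 3-byte char (#1). Advance 3.
Byte at offset 3: 0xF2 = 11110010 → 4-byte char (#2). Advance 4.
Byte at offset 7: 0xF3 = 11110011 → 4-byte char (#3). Advance 4.
Byte at offset 11: 0xEF = 11101111 → 3-byte char (#4). Advance 3.
Byte at offset 14: 0xE8 = 11101000 → 3-byte char (#5). Advance 3.
Byte at offset 17: 0xE2 = 11100010 → 3-byte char (#6). Advance 3.
Byte at offset 20: 0xCA = 11001010 → 2-byte char (#7). Advance 2.
Byte at offset 22: 0xE2 = 11100010 → 3-byte char (#8). Advance 3.
Byte at offset 25: 0xF0 = 11110000 → 4-byte char (#9). Advance 4.
Byte at offset 29: 0xE2 = 11100010 → 3-byte char (#10). Advance 3.
Byte at offset 32: 0xF3 = 11110011 → 4-byte char (#11). Advance 4.
Byte at offset 36: 0xF1 = 11110001 → 4-byte char (#12). Advance 4.
Reached end at offset 40 after 12 code points.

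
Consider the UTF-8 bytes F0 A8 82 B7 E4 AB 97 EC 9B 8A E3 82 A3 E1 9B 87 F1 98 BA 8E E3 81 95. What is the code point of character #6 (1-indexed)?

U+58E8E

Offset 0: leading byte 0xF0 = 11110000 → 4-byte char #1 = F0 A8 82 B7.
Offset 4: leading byte 0xE4 = 11100100 → 3-byte char #2 = E4 AB 97.
Offset 7: leading byte 0xEC = 11101100 → 3-byte char #3 = EC 9B 8A.
Offset 10: leading byte 0xE3 = 11100011 → 3-byte char #4 = E3 82 A3.
Offset 13: leading byte 0xE1 = 11100001 → 3-byte char #5 = E1 9B 87.
Offset 16: leading byte 0xF1 = 11110001 → 4-byte char #6 = F1 98 BA 8E.
Leading byte 0xF1 = 11110001 matches 11110xxx → 4-byte sequence.
Byte 1: 0xF1 = 11110001, payload 001 (3 bits).
Byte 2: 0x98 = 10011000 (10xxxxxx ✓), payload 011000.
Byte 3: 0xBA = 10111010 (10xxxxxx ✓), payload 111010.
Byte 4: 0x8E = 10001110 (10xxxxxx ✓), payload 001110.
Concatenate: 001011000111010001110 = 0x58E8E (21 bits → U+58E8E).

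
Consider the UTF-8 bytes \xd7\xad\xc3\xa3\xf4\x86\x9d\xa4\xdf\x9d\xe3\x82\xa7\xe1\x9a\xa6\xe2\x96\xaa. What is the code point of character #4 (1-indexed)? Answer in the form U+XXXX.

U+07DD

Offset 0: leading byte 0xD7 = 11010111 → 2-byte char #1 = D7 AD.
Offset 2: leading byte 0xC3 = 11000011 → 2-byte char #2 = C3 A3.
Offset 4: leading byte 0xF4 = 11110100 → 4-byte char #3 = F4 86 9D A4.
Offset 8: leading byte 0xDF = 11011111 → 2-byte char #4 = DF 9D.
Leading byte 0xDF = 11011111 matches 110xxxxx → 2-byte sequence.
Byte 1: 0xDF = 11011111, payload 11111 (5 bits).
Byte 2: 0x9D = 10011101 (10xxxxxx ✓), payload 011101.
Concatenate: 11111011101 = 0x7DD (11 bits → U+07DD).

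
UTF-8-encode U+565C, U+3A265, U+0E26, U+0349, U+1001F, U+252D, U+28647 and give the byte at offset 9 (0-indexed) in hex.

U+565C → 3-byte form E5 99 9C at offsets 0–2.
U+3A265 → 4-byte form F0 BA 89 A5 at offsets 3–6.
U+0E26 → 3-byte form E0 B8 A6 at offsets 7–9.
Offset 9 falls in char 3's range; it's byte 3 of E0 B8 A6 = 0xA6.

0xA6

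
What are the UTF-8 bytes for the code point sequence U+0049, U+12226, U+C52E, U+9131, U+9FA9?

49 F0 92 88 A6 EC 94 AE E9 84 B1 E9 BE A9

U+0049: 1-byte form → 49.
U+12226: 4-byte form → F0 92 88 A6.
U+C52E: 3-byte form → EC 94 AE.
U+9131: 3-byte form → E9 84 B1.
U+9FA9: 3-byte form → E9 BE A9.
Concatenated (14 bytes): 49 F0 92 88 A6 EC 94 AE E9 84 B1 E9 BE A9.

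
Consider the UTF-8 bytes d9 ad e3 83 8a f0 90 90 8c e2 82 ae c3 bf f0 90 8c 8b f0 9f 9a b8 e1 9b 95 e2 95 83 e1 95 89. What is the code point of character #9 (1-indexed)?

Offset 0: leading byte 0xD9 = 11011001 → 2-byte char #1 = D9 AD.
Offset 2: leading byte 0xE3 = 11100011 → 3-byte char #2 = E3 83 8A.
Offset 5: leading byte 0xF0 = 11110000 → 4-byte char #3 = F0 90 90 8C.
Offset 9: leading byte 0xE2 = 11100010 → 3-byte char #4 = E2 82 AE.
Offset 12: leading byte 0xC3 = 11000011 → 2-byte char #5 = C3 BF.
Offset 14: leading byte 0xF0 = 11110000 → 4-byte char #6 = F0 90 8C 8B.
Offset 18: leading byte 0xF0 = 11110000 → 4-byte char #7 = F0 9F 9A B8.
Offset 22: leading byte 0xE1 = 11100001 → 3-byte char #8 = E1 9B 95.
Offset 25: leading byte 0xE2 = 11100010 → 3-byte char #9 = E2 95 83.
Leading byte 0xE2 = 11100010 matches 1110xxxx → 3-byte sequence.
Byte 1: 0xE2 = 11100010, payload 0010 (4 bits).
Byte 2: 0x95 = 10010101 (10xxxxxx ✓), payload 010101.
Byte 3: 0x83 = 10000011 (10xxxxxx ✓), payload 000011.
Concatenate: 0010010101000011 = 0x2543 (16 bits → U+2543).

U+2543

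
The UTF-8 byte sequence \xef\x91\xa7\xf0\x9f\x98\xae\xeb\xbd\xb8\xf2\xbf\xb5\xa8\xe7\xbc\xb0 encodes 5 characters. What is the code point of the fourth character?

U+BFD68

Offset 0: leading byte 0xEF = 11101111 → 3-byte char #1 = EF 91 A7.
Offset 3: leading byte 0xF0 = 11110000 → 4-byte char #2 = F0 9F 98 AE.
Offset 7: leading byte 0xEB = 11101011 → 3-byte char #3 = EB BD B8.
Offset 10: leading byte 0xF2 = 11110010 → 4-byte char #4 = F2 BF B5 A8.
Leading byte 0xF2 = 11110010 matches 11110xxx → 4-byte sequence.
Byte 1: 0xF2 = 11110010, payload 010 (3 bits).
Byte 2: 0xBF = 10111111 (10xxxxxx ✓), payload 111111.
Byte 3: 0xB5 = 10110101 (10xxxxxx ✓), payload 110101.
Byte 4: 0xA8 = 10101000 (10xxxxxx ✓), payload 101000.
Concatenate: 010111111110101101000 = 0xBFD68 (21 bits → U+BFD68).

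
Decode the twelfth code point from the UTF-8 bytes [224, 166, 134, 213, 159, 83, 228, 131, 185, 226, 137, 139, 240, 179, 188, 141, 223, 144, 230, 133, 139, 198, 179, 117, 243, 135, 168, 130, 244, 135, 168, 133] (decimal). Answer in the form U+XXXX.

U+107A05

Offset 0: leading byte 0xE0 = 11100000 → 3-byte char #1 = E0 A6 86.
Offset 3: leading byte 0xD5 = 11010101 → 2-byte char #2 = D5 9F.
Offset 5: leading byte 0x53 = 01010011 → 1-byte char #3 = 53.
Offset 6: leading byte 0xE4 = 11100100 → 3-byte char #4 = E4 83 B9.
Offset 9: leading byte 0xE2 = 11100010 → 3-byte char #5 = E2 89 8B.
Offset 12: leading byte 0xF0 = 11110000 → 4-byte char #6 = F0 B3 BC 8D.
Offset 16: leading byte 0xDF = 11011111 → 2-byte char #7 = DF 90.
Offset 18: leading byte 0xE6 = 11100110 → 3-byte char #8 = E6 85 8B.
Offset 21: leading byte 0xC6 = 11000110 → 2-byte char #9 = C6 B3.
Offset 23: leading byte 0x75 = 01110101 → 1-byte char #10 = 75.
Offset 24: leading byte 0xF3 = 11110011 → 4-byte char #11 = F3 87 A8 82.
Offset 28: leading byte 0xF4 = 11110100 → 4-byte char #12 = F4 87 A8 85.
Leading byte 0xF4 = 11110100 matches 11110xxx → 4-byte sequence.
Byte 1: 0xF4 = 11110100, payload 100 (3 bits).
Byte 2: 0x87 = 10000111 (10xxxxxx ✓), payload 000111.
Byte 3: 0xA8 = 10101000 (10xxxxxx ✓), payload 101000.
Byte 4: 0x85 = 10000101 (10xxxxxx ✓), payload 000101.
Concatenate: 100000111101000000101 = 0x107A05 (21 bits → U+107A05).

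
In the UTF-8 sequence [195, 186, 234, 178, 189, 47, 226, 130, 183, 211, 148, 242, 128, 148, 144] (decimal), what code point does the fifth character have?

Offset 0: leading byte 0xC3 = 11000011 → 2-byte char #1 = C3 BA.
Offset 2: leading byte 0xEA = 11101010 → 3-byte char #2 = EA B2 BD.
Offset 5: leading byte 0x2F = 00101111 → 1-byte char #3 = 2F.
Offset 6: leading byte 0xE2 = 11100010 → 3-byte char #4 = E2 82 B7.
Offset 9: leading byte 0xD3 = 11010011 → 2-byte char #5 = D3 94.
Leading byte 0xD3 = 11010011 matches 110xxxxx → 2-byte sequence.
Byte 1: 0xD3 = 11010011, payload 10011 (5 bits).
Byte 2: 0x94 = 10010100 (10xxxxxx ✓), payload 010100.
Concatenate: 10011010100 = 0x4D4 (11 bits → U+04D4).

U+04D4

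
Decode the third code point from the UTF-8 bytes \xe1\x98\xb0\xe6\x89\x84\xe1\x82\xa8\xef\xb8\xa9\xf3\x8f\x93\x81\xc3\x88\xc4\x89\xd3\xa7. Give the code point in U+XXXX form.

Offset 0: leading byte 0xE1 = 11100001 → 3-byte char #1 = E1 98 B0.
Offset 3: leading byte 0xE6 = 11100110 → 3-byte char #2 = E6 89 84.
Offset 6: leading byte 0xE1 = 11100001 → 3-byte char #3 = E1 82 A8.
Leading byte 0xE1 = 11100001 matches 1110xxxx → 3-byte sequence.
Byte 1: 0xE1 = 11100001, payload 0001 (4 bits).
Byte 2: 0x82 = 10000010 (10xxxxxx ✓), payload 000010.
Byte 3: 0xA8 = 10101000 (10xxxxxx ✓), payload 101000.
Concatenate: 0001000010101000 = 0x10A8 (16 bits → U+10A8).

U+10A8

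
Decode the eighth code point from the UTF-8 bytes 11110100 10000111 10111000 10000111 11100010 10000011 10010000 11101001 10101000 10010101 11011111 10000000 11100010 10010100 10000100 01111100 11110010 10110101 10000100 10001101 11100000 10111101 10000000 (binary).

U+0F40

Offset 0: leading byte 0xF4 = 11110100 → 4-byte char #1 = F4 87 B8 87.
Offset 4: leading byte 0xE2 = 11100010 → 3-byte char #2 = E2 83 90.
Offset 7: leading byte 0xE9 = 11101001 → 3-byte char #3 = E9 A8 95.
Offset 10: leading byte 0xDF = 11011111 → 2-byte char #4 = DF 80.
Offset 12: leading byte 0xE2 = 11100010 → 3-byte char #5 = E2 94 84.
Offset 15: leading byte 0x7C = 01111100 → 1-byte char #6 = 7C.
Offset 16: leading byte 0xF2 = 11110010 → 4-byte char #7 = F2 B5 84 8D.
Offset 20: leading byte 0xE0 = 11100000 → 3-byte char #8 = E0 BD 80.
Leading byte 0xE0 = 11100000 matches 1110xxxx → 3-byte sequence.
Byte 1: 0xE0 = 11100000, payload 0000 (4 bits).
Byte 2: 0xBD = 10111101 (10xxxxxx ✓), payload 111101.
Byte 3: 0x80 = 10000000 (10xxxxxx ✓), payload 000000.
Concatenate: 0000111101000000 = 0xF40 (16 bits → U+0F40).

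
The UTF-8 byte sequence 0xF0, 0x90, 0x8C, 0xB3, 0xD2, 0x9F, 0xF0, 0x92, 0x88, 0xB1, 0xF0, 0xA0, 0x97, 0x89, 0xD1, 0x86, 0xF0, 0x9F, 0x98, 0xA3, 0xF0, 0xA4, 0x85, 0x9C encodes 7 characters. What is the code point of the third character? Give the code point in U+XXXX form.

Offset 0: leading byte 0xF0 = 11110000 → 4-byte char #1 = F0 90 8C B3.
Offset 4: leading byte 0xD2 = 11010010 → 2-byte char #2 = D2 9F.
Offset 6: leading byte 0xF0 = 11110000 → 4-byte char #3 = F0 92 88 B1.
Leading byte 0xF0 = 11110000 matches 11110xxx → 4-byte sequence.
Byte 1: 0xF0 = 11110000, payload 000 (3 bits).
Byte 2: 0x92 = 10010010 (10xxxxxx ✓), payload 010010.
Byte 3: 0x88 = 10001000 (10xxxxxx ✓), payload 001000.
Byte 4: 0xB1 = 10110001 (10xxxxxx ✓), payload 110001.
Concatenate: 000010010001000110001 = 0x12231 (21 bits → U+12231).

U+12231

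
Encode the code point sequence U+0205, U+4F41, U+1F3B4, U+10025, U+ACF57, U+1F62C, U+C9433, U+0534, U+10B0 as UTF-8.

U+0205: 2-byte form → C8 85.
U+4F41: 3-byte form → E4 BD 81.
U+1F3B4: 4-byte form → F0 9F 8E B4.
U+10025: 4-byte form → F0 90 80 A5.
U+ACF57: 4-byte form → F2 AC BD 97.
U+1F62C: 4-byte form → F0 9F 98 AC.
U+C9433: 4-byte form → F3 89 90 B3.
U+0534: 2-byte form → D4 B4.
U+10B0: 3-byte form → E1 82 B0.
Concatenated (30 bytes): C8 85 E4 BD 81 F0 9F 8E B4 F0 90 80 A5 F2 AC BD 97 F0 9F 98 AC F3 89 90 B3 D4 B4 E1 82 B0.

C8 85 E4 BD 81 F0 9F 8E B4 F0 90 80 A5 F2 AC BD 97 F0 9F 98 AC F3 89 90 B3 D4 B4 E1 82 B0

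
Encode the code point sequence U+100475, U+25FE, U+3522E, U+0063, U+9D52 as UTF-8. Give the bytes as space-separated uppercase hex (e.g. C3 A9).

F4 80 91 B5 E2 97 BE F0 B5 88 AE 63 E9 B5 92

U+100475: 4-byte form → F4 80 91 B5.
U+25FE: 3-byte form → E2 97 BE.
U+3522E: 4-byte form → F0 B5 88 AE.
U+0063: 1-byte form → 63.
U+9D52: 3-byte form → E9 B5 92.
Concatenated (15 bytes): F4 80 91 B5 E2 97 BE F0 B5 88 AE 63 E9 B5 92.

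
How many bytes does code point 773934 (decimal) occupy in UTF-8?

4

U+BCF2E = 0xBCF2E. UTF-8 uses 1 byte below 0x80, 2 below 0x800, 3 below 0x10000, 4 up to 0x10FFFF. 0xBCF2E is in U+10000–U+10FFFF → 4 bytes.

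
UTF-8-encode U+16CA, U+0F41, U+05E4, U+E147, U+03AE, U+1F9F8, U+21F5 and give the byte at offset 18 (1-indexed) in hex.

0xE2

1-indexed offset 18 is 0-indexed offset 17.
U+16CA → 3-byte form E1 9B 8A at offsets 0–2.
U+0F41 → 3-byte form E0 BD 81 at offsets 3–5.
U+05E4 → 2-byte form D7 A4 at offsets 6–7.
U+E147 → 3-byte form EE 85 87 at offsets 8–10.
U+03AE → 2-byte form CE AE at offsets 11–12.
U+1F9F8 → 4-byte form F0 9F A7 B8 at offsets 13–16.
U+21F5 → 3-byte form E2 87 B5 at offsets 17–19.
Offset 17 falls in char 7's range; it's byte 1 of E2 87 B5 = 0xE2.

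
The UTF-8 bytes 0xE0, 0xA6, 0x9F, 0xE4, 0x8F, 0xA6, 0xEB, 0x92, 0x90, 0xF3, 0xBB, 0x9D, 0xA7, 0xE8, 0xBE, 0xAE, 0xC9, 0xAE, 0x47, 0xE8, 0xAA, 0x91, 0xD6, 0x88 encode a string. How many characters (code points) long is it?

9

Byte at offset 0: 0xE0 = 11100000 → 3-byte char (#1). Advance 3.
Byte at offset 3: 0xE4 = 11100100 → 3-byte char (#2). Advance 3.
Byte at offset 6: 0xEB = 11101011 → 3-byte char (#3). Advance 3.
Byte at offset 9: 0xF3 = 11110011 → 4-byte char (#4). Advance 4.
Byte at offset 13: 0xE8 = 11101000 → 3-byte char (#5). Advance 3.
Byte at offset 16: 0xC9 = 11001001 → 2-byte char (#6). Advance 2.
Byte at offset 18: 0x47 = 01000111 → 1-byte char (#7). Advance 1.
Byte at offset 19: 0xE8 = 11101000 → 3-byte char (#8). Advance 3.
Byte at offset 22: 0xD6 = 11010110 → 2-byte char (#9). Advance 2.
Reached end at offset 24 after 9 code points.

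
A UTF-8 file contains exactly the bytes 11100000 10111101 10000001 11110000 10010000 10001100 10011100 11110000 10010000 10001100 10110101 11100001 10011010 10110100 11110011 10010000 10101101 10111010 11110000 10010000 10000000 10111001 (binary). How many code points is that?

6

Byte at offset 0: 0xE0 = 11100000 → 3-byte char (#1). Advance 3.
Byte at offset 3: 0xF0 = 11110000 → 4-byte char (#2). Advance 4.
Byte at offset 7: 0xF0 = 11110000 → 4-byte char (#3). Advance 4.
Byte at offset 11: 0xE1 = 11100001 → 3-byte char (#4). Advance 3.
Byte at offset 14: 0xF3 = 11110011 → 4-byte char (#5). Advance 4.
Byte at offset 18: 0xF0 = 11110000 → 4-byte char (#6). Advance 4.
Reached end at offset 22 after 6 code points.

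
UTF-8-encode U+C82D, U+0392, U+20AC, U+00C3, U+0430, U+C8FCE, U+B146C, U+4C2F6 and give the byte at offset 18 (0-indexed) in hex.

U+C82D → 3-byte form EC A0 AD at offsets 0–2.
U+0392 → 2-byte form CE 92 at offsets 3–4.
U+20AC → 3-byte form E2 82 AC at offsets 5–7.
U+00C3 → 2-byte form C3 83 at offsets 8–9.
U+0430 → 2-byte form D0 B0 at offsets 10–11.
U+C8FCE → 4-byte form F3 88 BF 8E at offsets 12–15.
U+B146C → 4-byte form F2 B1 91 AC at offsets 16–19.
Offset 18 falls in char 7's range; it's byte 3 of F2 B1 91 AC = 0x91.

0x91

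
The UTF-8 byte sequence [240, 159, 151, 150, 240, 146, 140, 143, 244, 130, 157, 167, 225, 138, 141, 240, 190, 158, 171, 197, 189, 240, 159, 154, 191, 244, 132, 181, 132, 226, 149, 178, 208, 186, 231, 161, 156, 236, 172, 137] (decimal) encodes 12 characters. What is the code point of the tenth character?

Offset 0: leading byte 0xF0 = 11110000 → 4-byte char #1 = F0 9F 97 96.
Offset 4: leading byte 0xF0 = 11110000 → 4-byte char #2 = F0 92 8C 8F.
Offset 8: leading byte 0xF4 = 11110100 → 4-byte char #3 = F4 82 9D A7.
Offset 12: leading byte 0xE1 = 11100001 → 3-byte char #4 = E1 8A 8D.
Offset 15: leading byte 0xF0 = 11110000 → 4-byte char #5 = F0 BE 9E AB.
Offset 19: leading byte 0xC5 = 11000101 → 2-byte char #6 = C5 BD.
Offset 21: leading byte 0xF0 = 11110000 → 4-byte char #7 = F0 9F 9A BF.
Offset 25: leading byte 0xF4 = 11110100 → 4-byte char #8 = F4 84 B5 84.
Offset 29: leading byte 0xE2 = 11100010 → 3-byte char #9 = E2 95 B2.
Offset 32: leading byte 0xD0 = 11010000 → 2-byte char #10 = D0 BA.
Leading byte 0xD0 = 11010000 matches 110xxxxx → 2-byte sequence.
Byte 1: 0xD0 = 11010000, payload 10000 (5 bits).
Byte 2: 0xBA = 10111010 (10xxxxxx ✓), payload 111010.
Concatenate: 10000111010 = 0x43A (11 bits → U+043A).

U+043A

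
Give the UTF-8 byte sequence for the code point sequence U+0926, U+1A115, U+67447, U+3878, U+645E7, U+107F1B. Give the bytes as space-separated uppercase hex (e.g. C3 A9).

U+0926: 3-byte form → E0 A4 A6.
U+1A115: 4-byte form → F0 9A 84 95.
U+67447: 4-byte form → F1 A7 91 87.
U+3878: 3-byte form → E3 A1 B8.
U+645E7: 4-byte form → F1 A4 97 A7.
U+107F1B: 4-byte form → F4 87 BC 9B.
Concatenated (22 bytes): E0 A4 A6 F0 9A 84 95 F1 A7 91 87 E3 A1 B8 F1 A4 97 A7 F4 87 BC 9B.

E0 A4 A6 F0 9A 84 95 F1 A7 91 87 E3 A1 B8 F1 A4 97 A7 F4 87 BC 9B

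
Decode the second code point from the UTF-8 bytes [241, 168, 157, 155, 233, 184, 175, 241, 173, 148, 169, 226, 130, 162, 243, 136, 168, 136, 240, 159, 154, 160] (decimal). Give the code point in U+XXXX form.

Offset 0: leading byte 0xF1 = 11110001 → 4-byte char #1 = F1 A8 9D 9B.
Offset 4: leading byte 0xE9 = 11101001 → 3-byte char #2 = E9 B8 AF.
Leading byte 0xE9 = 11101001 matches 1110xxxx → 3-byte sequence.
Byte 1: 0xE9 = 11101001, payload 1001 (4 bits).
Byte 2: 0xB8 = 10111000 (10xxxxxx ✓), payload 111000.
Byte 3: 0xAF = 10101111 (10xxxxxx ✓), payload 101111.
Concatenate: 1001111000101111 = 0x9E2F (16 bits → U+9E2F).

U+9E2F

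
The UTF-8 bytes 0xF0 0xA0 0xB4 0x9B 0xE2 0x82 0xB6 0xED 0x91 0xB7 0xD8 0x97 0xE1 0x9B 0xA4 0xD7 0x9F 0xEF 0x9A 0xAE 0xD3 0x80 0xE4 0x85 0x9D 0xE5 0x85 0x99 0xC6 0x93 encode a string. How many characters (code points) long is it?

11

Byte at offset 0: 0xF0 = 11110000 → 4-byte char (#1). Advance 4.
Byte at offset 4: 0xE2 = 11100010 → 3-byte char (#2). Advance 3.
Byte at offset 7: 0xED = 11101101 → 3-byte char (#3). Advance 3.
Byte at offset 10: 0xD8 = 11011000 → 2-byte char (#4). Advance 2.
Byte at offset 12: 0xE1 = 11100001 → 3-byte char (#5). Advance 3.
Byte at offset 15: 0xD7 = 11010111 → 2-byte char (#6). Advance 2.
Byte at offset 17: 0xEF = 11101111 → 3-byte char (#7). Advance 3.
Byte at offset 20: 0xD3 = 11010011 → 2-byte char (#8). Advance 2.
Byte at offset 22: 0xE4 = 11100100 → 3-byte char (#9). Advance 3.
Byte at offset 25: 0xE5 = 11100101 → 3-byte char (#10). Advance 3.
Byte at offset 28: 0xC6 = 11000110 → 2-byte char (#11). Advance 2.
Reached end at offset 30 after 11 code points.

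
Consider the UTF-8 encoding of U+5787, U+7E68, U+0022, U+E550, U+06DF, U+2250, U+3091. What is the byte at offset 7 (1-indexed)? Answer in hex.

1-indexed offset 7 is 0-indexed offset 6.
U+5787 → 3-byte form E5 9E 87 at offsets 0–2.
U+7E68 → 3-byte form E7 B9 A8 at offsets 3–5.
U+0022 → 1-byte form 22 at offsets 6–6.
Offset 6 falls in char 3's range; it's byte 1 of 22 = 0x22.

0x22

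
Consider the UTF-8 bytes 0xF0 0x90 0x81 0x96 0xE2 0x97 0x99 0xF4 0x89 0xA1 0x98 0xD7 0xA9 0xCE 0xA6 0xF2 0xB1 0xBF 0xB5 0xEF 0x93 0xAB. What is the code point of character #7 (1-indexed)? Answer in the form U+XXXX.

U+F4EB

Offset 0: leading byte 0xF0 = 11110000 → 4-byte char #1 = F0 90 81 96.
Offset 4: leading byte 0xE2 = 11100010 → 3-byte char #2 = E2 97 99.
Offset 7: leading byte 0xF4 = 11110100 → 4-byte char #3 = F4 89 A1 98.
Offset 11: leading byte 0xD7 = 11010111 → 2-byte char #4 = D7 A9.
Offset 13: leading byte 0xCE = 11001110 → 2-byte char #5 = CE A6.
Offset 15: leading byte 0xF2 = 11110010 → 4-byte char #6 = F2 B1 BF B5.
Offset 19: leading byte 0xEF = 11101111 → 3-byte char #7 = EF 93 AB.
Leading byte 0xEF = 11101111 matches 1110xxxx → 3-byte sequence.
Byte 1: 0xEF = 11101111, payload 1111 (4 bits).
Byte 2: 0x93 = 10010011 (10xxxxxx ✓), payload 010011.
Byte 3: 0xAB = 10101011 (10xxxxxx ✓), payload 101011.
Concatenate: 1111010011101011 = 0xF4EB (16 bits → U+F4EB).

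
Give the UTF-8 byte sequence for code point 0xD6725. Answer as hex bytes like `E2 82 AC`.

F3 96 9C A5

U+D6725 = 0xD6725 = 878373 decimal. In range U+10000–U+10FFFF → 4-byte form: 11110xxx 10xxxxxx 10xxxxxx 10xxxxxx.
Binary (21 bits): 011010110011100100101.
Split 3+6+6+6: 011 | 010110 | 011100 | 100101.
Byte 1: 11110011 = 0xF3.
Byte 2: 10010110 = 0x96.
Byte 3: 10011100 = 0x9C.
Byte 4: 10100101 = 0xA5.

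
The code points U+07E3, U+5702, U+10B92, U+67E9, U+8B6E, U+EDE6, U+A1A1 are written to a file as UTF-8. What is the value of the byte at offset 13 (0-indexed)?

0xAD

U+07E3 → 2-byte form DF A3 at offsets 0–1.
U+5702 → 3-byte form E5 9C 82 at offsets 2–4.
U+10B92 → 4-byte form F0 90 AE 92 at offsets 5–8.
U+67E9 → 3-byte form E6 9F A9 at offsets 9–11.
U+8B6E → 3-byte form E8 AD AE at offsets 12–14.
Offset 13 falls in char 5's range; it's byte 2 of E8 AD AE = 0xAD.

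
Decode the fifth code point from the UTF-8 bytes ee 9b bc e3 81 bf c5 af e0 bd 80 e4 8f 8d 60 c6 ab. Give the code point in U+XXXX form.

Offset 0: leading byte 0xEE = 11101110 → 3-byte char #1 = EE 9B BC.
Offset 3: leading byte 0xE3 = 11100011 → 3-byte char #2 = E3 81 BF.
Offset 6: leading byte 0xC5 = 11000101 → 2-byte char #3 = C5 AF.
Offset 8: leading byte 0xE0 = 11100000 → 3-byte char #4 = E0 BD 80.
Offset 11: leading byte 0xE4 = 11100100 → 3-byte char #5 = E4 8F 8D.
Leading byte 0xE4 = 11100100 matches 1110xxxx → 3-byte sequence.
Byte 1: 0xE4 = 11100100, payload 0100 (4 bits).
Byte 2: 0x8F = 10001111 (10xxxxxx ✓), payload 001111.
Byte 3: 0x8D = 10001101 (10xxxxxx ✓), payload 001101.
Concatenate: 0100001111001101 = 0x43CD (16 bits → U+43CD).

U+43CD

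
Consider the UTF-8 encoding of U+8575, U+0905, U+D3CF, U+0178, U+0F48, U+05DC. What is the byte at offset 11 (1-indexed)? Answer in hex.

0xB8

1-indexed offset 11 is 0-indexed offset 10.
U+8575 → 3-byte form E8 95 B5 at offsets 0–2.
U+0905 → 3-byte form E0 A4 85 at offsets 3–5.
U+D3CF → 3-byte form ED 8F 8F at offsets 6–8.
U+0178 → 2-byte form C5 B8 at offsets 9–10.
Offset 10 falls in char 4's range; it's byte 2 of C5 B8 = 0xB8.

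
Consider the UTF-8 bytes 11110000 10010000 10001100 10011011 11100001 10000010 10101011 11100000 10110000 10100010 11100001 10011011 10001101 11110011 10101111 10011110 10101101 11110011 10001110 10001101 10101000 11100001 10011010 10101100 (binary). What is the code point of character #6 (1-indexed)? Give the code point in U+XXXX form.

Offset 0: leading byte 0xF0 = 11110000 → 4-byte char #1 = F0 90 8C 9B.
Offset 4: leading byte 0xE1 = 11100001 → 3-byte char #2 = E1 82 AB.
Offset 7: leading byte 0xE0 = 11100000 → 3-byte char #3 = E0 B0 A2.
Offset 10: leading byte 0xE1 = 11100001 → 3-byte char #4 = E1 9B 8D.
Offset 13: leading byte 0xF3 = 11110011 → 4-byte char #5 = F3 AF 9E AD.
Offset 17: leading byte 0xF3 = 11110011 → 4-byte char #6 = F3 8E 8D A8.
Leading byte 0xF3 = 11110011 matches 11110xxx → 4-byte sequence.
Byte 1: 0xF3 = 11110011, payload 011 (3 bits).
Byte 2: 0x8E = 10001110 (10xxxxxx ✓), payload 001110.
Byte 3: 0x8D = 10001101 (10xxxxxx ✓), payload 001101.
Byte 4: 0xA8 = 10101000 (10xxxxxx ✓), payload 101000.
Concatenate: 011001110001101101000 = 0xCE368 (21 bits → U+CE368).

U+CE368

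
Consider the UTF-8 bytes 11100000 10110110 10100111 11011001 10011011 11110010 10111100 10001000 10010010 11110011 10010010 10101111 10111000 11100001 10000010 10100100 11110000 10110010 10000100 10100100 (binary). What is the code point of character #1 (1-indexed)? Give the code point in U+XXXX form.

U+0DA7

Offset 0: leading byte 0xE0 = 11100000 → 3-byte char #1 = E0 B6 A7.
Leading byte 0xE0 = 11100000 matches 1110xxxx → 3-byte sequence.
Byte 1: 0xE0 = 11100000, payload 0000 (4 bits).
Byte 2: 0xB6 = 10110110 (10xxxxxx ✓), payload 110110.
Byte 3: 0xA7 = 10100111 (10xxxxxx ✓), payload 100111.
Concatenate: 0000110110100111 = 0xDA7 (16 bits → U+0DA7).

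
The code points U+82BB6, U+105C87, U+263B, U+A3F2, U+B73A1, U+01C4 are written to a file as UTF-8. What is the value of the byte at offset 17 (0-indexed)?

U+82BB6 → 4-byte form F2 82 AE B6 at offsets 0–3.
U+105C87 → 4-byte form F4 85 B2 87 at offsets 4–7.
U+263B → 3-byte form E2 98 BB at offsets 8–10.
U+A3F2 → 3-byte form EA 8F B2 at offsets 11–13.
U+B73A1 → 4-byte form F2 B7 8E A1 at offsets 14–17.
Offset 17 falls in char 5's range; it's byte 4 of F2 B7 8E A1 = 0xA1.

0xA1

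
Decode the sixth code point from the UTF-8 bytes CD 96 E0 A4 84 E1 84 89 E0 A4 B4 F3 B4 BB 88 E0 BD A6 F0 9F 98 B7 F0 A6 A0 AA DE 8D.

Offset 0: leading byte 0xCD = 11001101 → 2-byte char #1 = CD 96.
Offset 2: leading byte 0xE0 = 11100000 → 3-byte char #2 = E0 A4 84.
Offset 5: leading byte 0xE1 = 11100001 → 3-byte char #3 = E1 84 89.
Offset 8: leading byte 0xE0 = 11100000 → 3-byte char #4 = E0 A4 B4.
Offset 11: leading byte 0xF3 = 11110011 → 4-byte char #5 = F3 B4 BB 88.
Offset 15: leading byte 0xE0 = 11100000 → 3-byte char #6 = E0 BD A6.
Leading byte 0xE0 = 11100000 matches 1110xxxx → 3-byte sequence.
Byte 1: 0xE0 = 11100000, payload 0000 (4 bits).
Byte 2: 0xBD = 10111101 (10xxxxxx ✓), payload 111101.
Byte 3: 0xA6 = 10100110 (10xxxxxx ✓), payload 100110.
Concatenate: 0000111101100110 = 0xF66 (16 bits → U+0F66).

U+0F66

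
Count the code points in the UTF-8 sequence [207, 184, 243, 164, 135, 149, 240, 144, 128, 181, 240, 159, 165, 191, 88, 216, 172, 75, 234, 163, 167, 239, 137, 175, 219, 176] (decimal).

Byte at offset 0: 0xCF = 11001111 → 2-byte char (#1). Advance 2.
Byte at offset 2: 0xF3 = 11110011 → 4-byte char (#2). Advance 4.
Byte at offset 6: 0xF0 = 11110000 → 4-byte char (#3). Advance 4.
Byte at offset 10: 0xF0 = 11110000 → 4-byte char (#4). Advance 4.
Byte at offset 14: 0x58 = 01011000 → 1-byte char (#5). Advance 1.
Byte at offset 15: 0xD8 = 11011000 → 2-byte char (#6). Advance 2.
Byte at offset 17: 0x4B = 01001011 → 1-byte char (#7). Advance 1.
Byte at offset 18: 0xEA = 11101010 → 3-byte char (#8). Advance 3.
Byte at offset 21: 0xEF = 11101111 → 3-byte char (#9). Advance 3.
Byte at offset 24: 0xDB = 11011011 → 2-byte char (#10). Advance 2.
Reached end at offset 26 after 10 code points.

10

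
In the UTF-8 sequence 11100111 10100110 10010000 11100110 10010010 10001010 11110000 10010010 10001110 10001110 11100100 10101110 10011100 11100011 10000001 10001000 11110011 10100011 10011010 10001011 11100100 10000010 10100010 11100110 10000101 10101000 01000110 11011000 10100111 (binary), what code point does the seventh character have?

Offset 0: leading byte 0xE7 = 11100111 → 3-byte char #1 = E7 A6 90.
Offset 3: leading byte 0xE6 = 11100110 → 3-byte char #2 = E6 92 8A.
Offset 6: leading byte 0xF0 = 11110000 → 4-byte char #3 = F0 92 8E 8E.
Offset 10: leading byte 0xE4 = 11100100 → 3-byte char #4 = E4 AE 9C.
Offset 13: leading byte 0xE3 = 11100011 → 3-byte char #5 = E3 81 88.
Offset 16: leading byte 0xF3 = 11110011 → 4-byte char #6 = F3 A3 9A 8B.
Offset 20: leading byte 0xE4 = 11100100 → 3-byte char #7 = E4 82 A2.
Leading byte 0xE4 = 11100100 matches 1110xxxx → 3-byte sequence.
Byte 1: 0xE4 = 11100100, payload 0100 (4 bits).
Byte 2: 0x82 = 10000010 (10xxxxxx ✓), payload 000010.
Byte 3: 0xA2 = 10100010 (10xxxxxx ✓), payload 100010.
Concatenate: 0100000010100010 = 0x40A2 (16 bits → U+40A2).

U+40A2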